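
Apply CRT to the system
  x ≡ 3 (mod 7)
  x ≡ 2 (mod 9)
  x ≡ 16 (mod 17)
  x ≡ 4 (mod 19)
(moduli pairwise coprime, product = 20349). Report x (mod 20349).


Product of moduli M = 7 · 9 · 17 · 19 = 20349.
Merge one congruence at a time:
  Start: x ≡ 3 (mod 7).
  Combine with x ≡ 2 (mod 9); new modulus lcm = 63.
    Write x = 3 + 7·t and substitute into x ≡ 2 (mod 9): 7·t ≡ 2 − 3 = -1 (mod 9).
    Reduce coefficients mod 9: 7·t ≡ 8 (mod 9).
    The inverse of 7 mod 9 is 4 (since 7·4 = 28 = 3·9 + 1), so t ≡ 4·8 = 32 ≡ 5 (mod 9).
    Then x = 3 + 7·5 = 38, valid modulo lcm(7, 9) = 63: x ≡ 38 (mod 63).
  Combine with x ≡ 16 (mod 17); new modulus lcm = 1071.
    Write x = 38 + 63·t and substitute into x ≡ 16 (mod 17): 63·t ≡ 16 − 38 = -22 (mod 17).
    Reduce coefficients mod 17: 12·t ≡ 12 (mod 17).
    The inverse of 12 mod 17 is 10 (since 12·10 = 120 = 7·17 + 1), so t ≡ 10·12 = 120 ≡ 1 (mod 17).
    Then x = 38 + 63·1 = 101, valid modulo lcm(63, 17) = 1071: x ≡ 101 (mod 1071).
  Combine with x ≡ 4 (mod 19); new modulus lcm = 20349.
    Write x = 101 + 1071·t and substitute into x ≡ 4 (mod 19): 1071·t ≡ 4 − 101 = -97 (mod 19).
    Reduce coefficients mod 19: 7·t ≡ 17 (mod 19).
    The inverse of 7 mod 19 is 11 (since 7·11 = 77 = 4·19 + 1), so t ≡ 11·17 = 187 ≡ 16 (mod 19).
    Then x = 101 + 1071·16 = 17237, valid modulo lcm(1071, 19) = 20349: x ≡ 17237 (mod 20349).
Verify against each original: 17237 mod 7 = 3, 17237 mod 9 = 2, 17237 mod 17 = 16, 17237 mod 19 = 4.

x ≡ 17237 (mod 20349).


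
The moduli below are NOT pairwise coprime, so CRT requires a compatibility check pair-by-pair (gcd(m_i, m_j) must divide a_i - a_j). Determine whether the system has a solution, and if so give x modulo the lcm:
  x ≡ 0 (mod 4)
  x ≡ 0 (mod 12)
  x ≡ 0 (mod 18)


Moduli 4, 12, 18 are not pairwise coprime, so CRT works modulo lcm(m_i) when all pairwise compatibility conditions hold.
Pairwise compatibility: gcd(m_i, m_j) must divide a_i - a_j for every pair.
Merge one congruence at a time:
  Start: x ≡ 0 (mod 4).
  Combine with x ≡ 0 (mod 12): gcd(4, 12) = 4; 0 - 0 = 0, which IS divisible by 4, so compatible.
    Write x = 0 + 4·t and substitute into x ≡ 0 (mod 12): 4·t ≡ 0 − 0 = 0 (mod 12).
    Divide the congruence (and modulus) by g = 4: 1·t ≡ 0 (mod 3).
    So t ≡ 0 (mod 3).
    Then x = 0 + 4·0 = 0, valid modulo lcm(4, 12) = 12: x ≡ 0 (mod 12).
  Combine with x ≡ 0 (mod 18): gcd(12, 18) = 6; 0 - 0 = 0, which IS divisible by 6, so compatible.
    Write x = 0 + 12·t and substitute into x ≡ 0 (mod 18): 12·t ≡ 0 − 0 = 0 (mod 18).
    Divide the congruence (and modulus) by g = 6: 2·t ≡ 0 (mod 3).
    The inverse of 2 mod 3 is 2 (since 2·2 = 4 = 1·3 + 1), so t ≡ 2·0 = 0 ≡ 0 (mod 3).
    Then x = 0 + 12·0 = 0, valid modulo lcm(12, 18) = 36: x ≡ 0 (mod 36).
Verify: 0 mod 4 = 0, 0 mod 12 = 0, 0 mod 18 = 0.

x ≡ 0 (mod 36).


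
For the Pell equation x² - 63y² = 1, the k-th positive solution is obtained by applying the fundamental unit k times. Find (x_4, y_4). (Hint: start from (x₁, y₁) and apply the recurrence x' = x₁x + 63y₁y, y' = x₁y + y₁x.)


Step 1: Find the fundamental solution (x₁, y₁) of x² - 63y² = 1.
  Expand √63 as a continued fraction. a₀ = ⌊√63⌋ = 7; iterate m_{k+1} = d_k·a_k − m_k, d_{k+1} = (63 − m_{k+1}²)/d_k, a_{k+1} = ⌊(a₀ + m_{k+1})/d_{k+1}⌋ (starting m₀ = 0, d₀ = 1), with convergents p_k = a_k·p_{k-1} + p_{k-2}, q_k = a_k·q_{k-1} + q_{k-2} (p₋₁ = 1, q₋₁ = 0):
  k = 0: a₀ = 7; p₀/q₀ = 7/1; p₀² − 63·q₀² = 49 − 63 = -14.
  k = 1: m = 7, d = 14, a = ⌊(7 + 7)/14⌋ = 1; p/q = (1·7 + 1)/(1·1 + 0) = 8/1; p² − 63·q² = 64 − 63 = 1.
  The first convergent with p² − 63·q² = 1 gives the fundamental solution (x₁, y₁) = (8, 1).
Step 2: Apply the recurrence (x_{n+1}, y_{n+1}) = (x₁x_n + 63y₁y_n, x₁y_n + y₁x_n) repeatedly.
  From (x_1, y_1) = (8, 1): x_2 = 8·8 + 63·1·1 = 127; y_2 = 8·1 + 1·8 = 16.
  From (x_2, y_2) = (127, 16): x_3 = 8·127 + 63·1·16 = 2024; y_3 = 8·16 + 1·127 = 255.
  From (x_3, y_3) = (2024, 255): x_4 = 8·2024 + 63·1·255 = 32257; y_4 = 8·255 + 1·2024 = 4064.
Step 3: Verify x_4² - 63·y_4² = 1040514049 - 1040514048 = 1 (should be 1). ✓

(x_1, y_1) = (8, 1); (x_4, y_4) = (32257, 4064).


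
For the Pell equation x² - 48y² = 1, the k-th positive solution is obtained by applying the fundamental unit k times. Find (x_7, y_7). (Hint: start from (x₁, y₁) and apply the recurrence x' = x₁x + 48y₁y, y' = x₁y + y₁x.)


Step 1: Find the fundamental solution (x₁, y₁) of x² - 48y² = 1.
  Expand √48 as a continued fraction. a₀ = ⌊√48⌋ = 6; iterate m_{k+1} = d_k·a_k − m_k, d_{k+1} = (48 − m_{k+1}²)/d_k, a_{k+1} = ⌊(a₀ + m_{k+1})/d_{k+1}⌋ (starting m₀ = 0, d₀ = 1), with convergents p_k = a_k·p_{k-1} + p_{k-2}, q_k = a_k·q_{k-1} + q_{k-2} (p₋₁ = 1, q₋₁ = 0):
  k = 0: a₀ = 6; p₀/q₀ = 6/1; p₀² − 48·q₀² = 36 − 48 = -12.
  k = 1: m = 6, d = 12, a = ⌊(6 + 6)/12⌋ = 1; p/q = (1·6 + 1)/(1·1 + 0) = 7/1; p² − 48·q² = 49 − 48 = 1.
  The first convergent with p² − 48·q² = 1 gives the fundamental solution (x₁, y₁) = (7, 1).
Step 2: Apply the recurrence (x_{n+1}, y_{n+1}) = (x₁x_n + 48y₁y_n, x₁y_n + y₁x_n) repeatedly.
  From (x_1, y_1) = (7, 1): x_2 = 7·7 + 48·1·1 = 97; y_2 = 7·1 + 1·7 = 14.
  From (x_2, y_2) = (97, 14): x_3 = 7·97 + 48·1·14 = 1351; y_3 = 7·14 + 1·97 = 195.
  From (x_3, y_3) = (1351, 195): x_4 = 7·1351 + 48·1·195 = 18817; y_4 = 7·195 + 1·1351 = 2716.
  From (x_4, y_4) = (18817, 2716): x_5 = 7·18817 + 48·1·2716 = 262087; y_5 = 7·2716 + 1·18817 = 37829.
  From (x_5, y_5) = (262087, 37829): x_6 = 7·262087 + 48·1·37829 = 3650401; y_6 = 7·37829 + 1·262087 = 526890.
  From (x_6, y_6) = (3650401, 526890): x_7 = 7·3650401 + 48·1·526890 = 50843527; y_7 = 7·526890 + 1·3650401 = 7338631.
Step 3: Verify x_7² - 48·y_7² = 2585064237799729 - 2585064237799728 = 1 (should be 1). ✓

(x_1, y_1) = (7, 1); (x_7, y_7) = (50843527, 7338631).


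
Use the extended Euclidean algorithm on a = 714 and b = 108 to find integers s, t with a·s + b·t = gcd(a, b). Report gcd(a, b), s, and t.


Euclidean algorithm on (714, 108) — divide until remainder is 0:
  714 = 6 · 108 + 66
  108 = 1 · 66 + 42
  66 = 1 · 42 + 24
  42 = 1 · 24 + 18
  24 = 1 · 18 + 6
  18 = 3 · 6 + 0
gcd(714, 108) = 6.
Track Bezout coefficients alongside the remainders: start with r₀ = 714 = a·1 + b·0 (s = 1, t = 0) and r₁ = 108 = a·0 + b·1 (s = 0, t = 1); each new remainder r_{k+1} = r_{k-1} − q_k·r_k inherits s_{k+1} = s_{k-1} − q_k·s_k, t_{k+1} = t_{k-1} − q_k·t_k, so r_k = a·s_k + b·t_k at every step:
  q = 6: r = 66, s = 1 − 6·0 = 1, t = 0 − 6·1 = -6  (check: 714·1 + 108·(-6) = 66)
  q = 1: r = 42, s = 0 − 1·1 = -1, t = 1 − 1·(-6) = 7  (check: 714·(-1) + 108·7 = 42)
  q = 1: r = 24, s = 1 − 1·(-1) = 2, t = -6 − 1·7 = -13  (check: 714·2 + 108·(-13) = 24)
  q = 1: r = 18, s = -1 − 1·2 = -3, t = 7 − 1·(-13) = 20  (check: 714·(-3) + 108·20 = 18)
  q = 1: r = 6, s = 2 − 1·(-3) = 5, t = -13 − 1·20 = -33  (check: 714·5 + 108·(-33) = 6)
The row with r = 6 (the gcd) gives the Bezout coefficients s = 5, t = -33.
Result: 714 · (5) + 108 · (-33) = 6.

gcd(714, 108) = 6; s = 5, t = -33 (check: 714·5 + 108·(-33) = 6).


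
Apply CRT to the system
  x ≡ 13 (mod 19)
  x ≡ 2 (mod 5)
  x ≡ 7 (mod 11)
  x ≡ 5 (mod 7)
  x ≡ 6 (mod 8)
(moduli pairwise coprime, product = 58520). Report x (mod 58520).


Product of moduli M = 19 · 5 · 11 · 7 · 8 = 58520.
Merge one congruence at a time:
  Start: x ≡ 13 (mod 19).
  Combine with x ≡ 2 (mod 5); new modulus lcm = 95.
    Write x = 13 + 19·t and substitute into x ≡ 2 (mod 5): 19·t ≡ 2 − 13 = -11 (mod 5).
    Reduce coefficients mod 5: 4·t ≡ 4 (mod 5).
    The inverse of 4 mod 5 is 4 (since 4·4 = 16 = 3·5 + 1), so t ≡ 4·4 = 16 ≡ 1 (mod 5).
    Then x = 13 + 19·1 = 32, valid modulo lcm(19, 5) = 95: x ≡ 32 (mod 95).
  Combine with x ≡ 7 (mod 11); new modulus lcm = 1045.
    Write x = 32 + 95·t and substitute into x ≡ 7 (mod 11): 95·t ≡ 7 − 32 = -25 (mod 11).
    Reduce coefficients mod 11: 7·t ≡ 8 (mod 11).
    The inverse of 7 mod 11 is 8 (since 7·8 = 56 = 5·11 + 1), so t ≡ 8·8 = 64 ≡ 9 (mod 11).
    Then x = 32 + 95·9 = 887, valid modulo lcm(95, 11) = 1045: x ≡ 887 (mod 1045).
  Combine with x ≡ 5 (mod 7); new modulus lcm = 7315.
    Write x = 887 + 1045·t and substitute into x ≡ 5 (mod 7): 1045·t ≡ 5 − 887 = -882 (mod 7).
    Reduce coefficients mod 7: 2·t ≡ 0 (mod 7).
    The inverse of 2 mod 7 is 4 (since 2·4 = 8 = 1·7 + 1), so t ≡ 4·0 = 0 ≡ 0 (mod 7).
    Then x = 887 + 1045·0 = 887, valid modulo lcm(1045, 7) = 7315: x ≡ 887 (mod 7315).
  Combine with x ≡ 6 (mod 8); new modulus lcm = 58520.
    Write x = 887 + 7315·t and substitute into x ≡ 6 (mod 8): 7315·t ≡ 6 − 887 = -881 (mod 8).
    Reduce coefficients mod 8: 3·t ≡ 7 (mod 8).
    The inverse of 3 mod 8 is 3 (since 3·3 = 9 = 1·8 + 1), so t ≡ 3·7 = 21 ≡ 5 (mod 8).
    Then x = 887 + 7315·5 = 37462, valid modulo lcm(7315, 8) = 58520: x ≡ 37462 (mod 58520).
Verify against each original: 37462 mod 19 = 13, 37462 mod 5 = 2, 37462 mod 11 = 7, 37462 mod 7 = 5, 37462 mod 8 = 6.

x ≡ 37462 (mod 58520).


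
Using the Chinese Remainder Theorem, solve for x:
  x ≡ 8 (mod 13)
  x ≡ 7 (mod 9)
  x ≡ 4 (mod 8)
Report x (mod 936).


Moduli 13, 9, 8 are pairwise coprime; by CRT there is a unique solution modulo M = 13 · 9 · 8 = 936.
Solve pairwise, accumulating the modulus:
  Start with x ≡ 8 (mod 13).
  Combine with x ≡ 7 (mod 9): since gcd(13, 9) = 1, we get a unique residue mod 117.
    Write x = 8 + 13·t and substitute into x ≡ 7 (mod 9): 13·t ≡ 7 − 8 = -1 (mod 9).
    Reduce coefficients mod 9: 4·t ≡ 8 (mod 9).
    The inverse of 4 mod 9 is 7 (since 4·7 = 28 = 3·9 + 1), so t ≡ 7·8 = 56 ≡ 2 (mod 9).
    Then x = 8 + 13·2 = 34, valid modulo lcm(13, 9) = 117: x ≡ 34 (mod 117).
  Combine with x ≡ 4 (mod 8): since gcd(117, 8) = 1, we get a unique residue mod 936.
    Write x = 34 + 117·t and substitute into x ≡ 4 (mod 8): 117·t ≡ 4 − 34 = -30 (mod 8).
    Reduce coefficients mod 8: 5·t ≡ 2 (mod 8).
    The inverse of 5 mod 8 is 5 (since 5·5 = 25 = 3·8 + 1), so t ≡ 5·2 = 10 ≡ 2 (mod 8).
    Then x = 34 + 117·2 = 268, valid modulo lcm(117, 8) = 936: x ≡ 268 (mod 936).
Verify: 268 mod 13 = 8 ✓, 268 mod 9 = 7 ✓, 268 mod 8 = 4 ✓.

x ≡ 268 (mod 936).


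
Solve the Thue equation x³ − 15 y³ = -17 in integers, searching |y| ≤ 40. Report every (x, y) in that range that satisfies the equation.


The equation is x³ - 15y³ = -17. For fixed y, x³ = 15·y³ − 17, so a solution requires the RHS to be a perfect cube.
Strategy: iterate y from -40 to 40, compute RHS = 15·y³ − 17, and check whether it is a (positive or negative) perfect cube.
Check small values of y:
  y = 0: RHS = -17 is not a perfect cube.
  y = 1: RHS = -2 is not a perfect cube.
  y = -1: RHS = -32 is not a perfect cube.
  y = 2: RHS = 103 is not a perfect cube.
  y = -2: RHS = -137 is not a perfect cube.
  y = 3: RHS = 388 is not a perfect cube.
  y = -3: RHS = -422 is not a perfect cube.
Continuing the search up to |y| = 40 finds no solutions either.
No (x, y) in the scanned range satisfies the equation.

No integer solutions with |y| ≤ 40.


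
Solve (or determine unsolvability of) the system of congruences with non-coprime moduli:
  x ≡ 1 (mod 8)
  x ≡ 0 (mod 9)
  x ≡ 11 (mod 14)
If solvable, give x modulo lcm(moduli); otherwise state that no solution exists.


Moduli 8, 9, 14 are not pairwise coprime, so CRT works modulo lcm(m_i) when all pairwise compatibility conditions hold.
Pairwise compatibility: gcd(m_i, m_j) must divide a_i - a_j for every pair.
Merge one congruence at a time:
  Start: x ≡ 1 (mod 8).
  Combine with x ≡ 0 (mod 9): gcd(8, 9) = 1; 0 - 1 = -1, which IS divisible by 1, so compatible.
    Write x = 1 + 8·t and substitute into x ≡ 0 (mod 9): 8·t ≡ 0 − 1 = -1 (mod 9).
    Reduce coefficients mod 9: 8·t ≡ 8 (mod 9).
    The inverse of 8 mod 9 is 8 (since 8·8 = 64 = 7·9 + 1), so t ≡ 8·8 = 64 ≡ 1 (mod 9).
    Then x = 1 + 8·1 = 9, valid modulo lcm(8, 9) = 72: x ≡ 9 (mod 72).
  Combine with x ≡ 11 (mod 14): gcd(72, 14) = 2; 11 - 9 = 2, which IS divisible by 2, so compatible.
    Write x = 9 + 72·t and substitute into x ≡ 11 (mod 14): 72·t ≡ 11 − 9 = 2 (mod 14).
    Divide the congruence (and modulus) by g = 2: 36·t ≡ 1 (mod 7).
    Reduce coefficients mod 7: 1·t ≡ 1 (mod 7).
    So t ≡ 1 (mod 7).
    Then x = 9 + 72·1 = 81, valid modulo lcm(72, 14) = 504: x ≡ 81 (mod 504).
Verify: 81 mod 8 = 1, 81 mod 9 = 0, 81 mod 14 = 11.

x ≡ 81 (mod 504).


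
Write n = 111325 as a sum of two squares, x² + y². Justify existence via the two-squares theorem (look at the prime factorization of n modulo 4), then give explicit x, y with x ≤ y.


Step 1: Factor n = 111325 = 5^2 · 61 · 73.
Step 2: Check the mod-4 condition on each prime factor: 5 ≡ 1 (mod 4), exponent 2; 61 ≡ 1 (mod 4), exponent 1; 73 ≡ 1 (mod 4), exponent 1.
All primes ≡ 3 (mod 4) appear to even exponent (or don't appear), so by the two-squares theorem n IS expressible as a sum of two squares.
Step 3: Build a representation. Group n = k² · m with k = 5 and m = 61 · 73 = 4453 (a product of primes ≡ 1 (mod 4)); a representation of m scales to one of n via (k·x)² + (k·y)² = k²(x² + y²). Each prime p ≡ 1 (mod 4) is itself a sum of two squares; find a² by testing p − a² for a perfect square:
  61: 61 − 1² = 60, 61 − 2² = 57, 61 − 3² = 52, 61 − 4² = 45, 61 − 5² = 36 = 6² ⇒ 61 = 5² + 6².
  73: 73 − 1² = 72, 73 − 2² = 69, 73 − 3² = 64 = 8² ⇒ 73 = 3² + 8².
  Combine using the Brahmagupta–Fibonacci identity (a² + b²)(c² + d²) = (ac − bd)² + (ad + bc)² = (ac + bd)² + (ad − bc)²:
  61 · 73 = 4453: from (5² + 6²)(3² + 8²), take (5·3 − 6·8, 5·8 + 6·3) = (15 − 48, 40 + 18) = (-33, 58); dropping signs (only squares matter) gives (33, 58); check 33² + 58² = 1089 + 3364 = 4453 ✓.
  Scale by k = 5: (5·33, 5·58) = (165, 290).
Step 4: Order so x ≤ y and verify: 165² + 290² = 27225 + 84100 = 111325 = n. ✓

n = 111325 = 165² + 290² (one valid representation with x ≤ y).


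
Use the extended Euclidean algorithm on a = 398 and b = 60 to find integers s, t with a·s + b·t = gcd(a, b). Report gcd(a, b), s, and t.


Euclidean algorithm on (398, 60) — divide until remainder is 0:
  398 = 6 · 60 + 38
  60 = 1 · 38 + 22
  38 = 1 · 22 + 16
  22 = 1 · 16 + 6
  16 = 2 · 6 + 4
  6 = 1 · 4 + 2
  4 = 2 · 2 + 0
gcd(398, 60) = 2.
Track Bezout coefficients alongside the remainders: start with r₀ = 398 = a·1 + b·0 (s = 1, t = 0) and r₁ = 60 = a·0 + b·1 (s = 0, t = 1); each new remainder r_{k+1} = r_{k-1} − q_k·r_k inherits s_{k+1} = s_{k-1} − q_k·s_k, t_{k+1} = t_{k-1} − q_k·t_k, so r_k = a·s_k + b·t_k at every step:
  q = 6: r = 38, s = 1 − 6·0 = 1, t = 0 − 6·1 = -6  (check: 398·1 + 60·(-6) = 38)
  q = 1: r = 22, s = 0 − 1·1 = -1, t = 1 − 1·(-6) = 7  (check: 398·(-1) + 60·7 = 22)
  q = 1: r = 16, s = 1 − 1·(-1) = 2, t = -6 − 1·7 = -13  (check: 398·2 + 60·(-13) = 16)
  q = 1: r = 6, s = -1 − 1·2 = -3, t = 7 − 1·(-13) = 20  (check: 398·(-3) + 60·20 = 6)
  q = 2: r = 4, s = 2 − 2·(-3) = 8, t = -13 − 2·20 = -53  (check: 398·8 + 60·(-53) = 4)
  q = 1: r = 2, s = -3 − 1·8 = -11, t = 20 − 1·(-53) = 73  (check: 398·(-11) + 60·73 = 2)
The row with r = 2 (the gcd) gives the Bezout coefficients s = -11, t = 73.
Result: 398 · (-11) + 60 · (73) = 2.

gcd(398, 60) = 2; s = -11, t = 73 (check: 398·(-11) + 60·73 = 2).


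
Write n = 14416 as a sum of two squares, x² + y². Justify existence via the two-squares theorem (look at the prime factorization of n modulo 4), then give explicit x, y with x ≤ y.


Step 1: Factor n = 14416 = 2^4 · 17 · 53.
Step 2: Check the mod-4 condition on each prime factor: 2 = 2 (special); 17 ≡ 1 (mod 4), exponent 1; 53 ≡ 1 (mod 4), exponent 1.
All primes ≡ 3 (mod 4) appear to even exponent (or don't appear), so by the two-squares theorem n IS expressible as a sum of two squares.
Step 3: Build a representation. Group n = k² · m with k = 4 and m = 17 · 53 = 901 (a product of primes ≡ 1 (mod 4)); a representation of m scales to one of n via (k·x)² + (k·y)² = k²(x² + y²). Each prime p ≡ 1 (mod 4) is itself a sum of two squares; find a² by testing p − a² for a perfect square:
  17: 17 − 1² = 16 = 4² ⇒ 17 = 1² + 4².
  53: 53 − 1² = 52, 53 − 2² = 49 = 7² ⇒ 53 = 2² + 7².
  Combine using the Brahmagupta–Fibonacci identity (a² + b²)(c² + d²) = (ac − bd)² + (ad + bc)² = (ac + bd)² + (ad − bc)²:
  17 · 53 = 901: from (1² + 4²)(2² + 7²), take (1·2 − 4·7, 1·7 + 4·2) = (2 − 28, 7 + 8) = (-26, 15); dropping signs (only squares matter) gives (26, 15); check 26² + 15² = 676 + 225 = 901 ✓.
  Scale by k = 4: (4·26, 4·15) = (104, 60).
Step 4: Order so x ≤ y and verify: 60² + 104² = 3600 + 10816 = 14416 = n. ✓

n = 14416 = 60² + 104² (one valid representation with x ≤ y).


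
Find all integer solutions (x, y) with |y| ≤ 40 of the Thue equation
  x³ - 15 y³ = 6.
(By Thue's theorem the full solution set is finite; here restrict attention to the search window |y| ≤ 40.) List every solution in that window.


The equation is x³ - 15y³ = 6. For fixed y, x³ = 15·y³ + 6, so a solution requires the RHS to be a perfect cube.
Strategy: iterate y from -40 to 40, compute RHS = 15·y³ + 6, and check whether it is a (positive or negative) perfect cube.
Check small values of y:
  y = 0: RHS = 6 is not a perfect cube.
  y = 1: RHS = 21 is not a perfect cube.
  y = -1: RHS = -9 is not a perfect cube.
  y = 2: RHS = 126 is not a perfect cube.
  y = -2: RHS = -114 is not a perfect cube.
  y = 3: RHS = 411 is not a perfect cube.
  y = -3: RHS = -399 is not a perfect cube.
Continuing the search up to |y| = 40 finds no solutions either.
No (x, y) in the scanned range satisfies the equation.

No integer solutions with |y| ≤ 40.


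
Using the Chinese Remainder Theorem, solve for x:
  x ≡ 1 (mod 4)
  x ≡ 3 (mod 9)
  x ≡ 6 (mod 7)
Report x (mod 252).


Moduli 4, 9, 7 are pairwise coprime; by CRT there is a unique solution modulo M = 4 · 9 · 7 = 252.
Solve pairwise, accumulating the modulus:
  Start with x ≡ 1 (mod 4).
  Combine with x ≡ 3 (mod 9): since gcd(4, 9) = 1, we get a unique residue mod 36.
    Write x = 1 + 4·t and substitute into x ≡ 3 (mod 9): 4·t ≡ 3 − 1 = 2 (mod 9).
    The inverse of 4 mod 9 is 7 (since 4·7 = 28 = 3·9 + 1), so t ≡ 7·2 = 14 ≡ 5 (mod 9).
    Then x = 1 + 4·5 = 21, valid modulo lcm(4, 9) = 36: x ≡ 21 (mod 36).
  Combine with x ≡ 6 (mod 7): since gcd(36, 7) = 1, we get a unique residue mod 252.
    Write x = 21 + 36·t and substitute into x ≡ 6 (mod 7): 36·t ≡ 6 − 21 = -15 (mod 7).
    Reduce coefficients mod 7: 1·t ≡ 6 (mod 7).
    So t ≡ 6 (mod 7).
    Then x = 21 + 36·6 = 237, valid modulo lcm(36, 7) = 252: x ≡ 237 (mod 252).
Verify: 237 mod 4 = 1 ✓, 237 mod 9 = 3 ✓, 237 mod 7 = 6 ✓.

x ≡ 237 (mod 252).


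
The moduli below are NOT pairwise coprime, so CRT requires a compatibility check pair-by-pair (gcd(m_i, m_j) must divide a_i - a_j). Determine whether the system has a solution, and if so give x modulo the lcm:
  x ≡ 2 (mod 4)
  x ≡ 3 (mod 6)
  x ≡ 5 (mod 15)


Moduli 4, 6, 15 are not pairwise coprime, so CRT works modulo lcm(m_i) when all pairwise compatibility conditions hold.
Pairwise compatibility: gcd(m_i, m_j) must divide a_i - a_j for every pair.
Merge one congruence at a time:
  Start: x ≡ 2 (mod 4).
  Combine with x ≡ 3 (mod 6): gcd(4, 6) = 2, and 3 - 2 = 1 is NOT divisible by 2.
    ⇒ system is inconsistent (no integer solution).

No solution (the system is inconsistent).


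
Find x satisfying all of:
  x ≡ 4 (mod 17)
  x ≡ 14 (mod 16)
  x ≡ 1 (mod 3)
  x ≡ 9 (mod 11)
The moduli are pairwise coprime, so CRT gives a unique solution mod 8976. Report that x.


Product of moduli M = 17 · 16 · 3 · 11 = 8976.
Merge one congruence at a time:
  Start: x ≡ 4 (mod 17).
  Combine with x ≡ 14 (mod 16); new modulus lcm = 272.
    Write x = 4 + 17·t and substitute into x ≡ 14 (mod 16): 17·t ≡ 14 − 4 = 10 (mod 16).
    Reduce coefficients mod 16: 1·t ≡ 10 (mod 16).
    So t ≡ 10 (mod 16).
    Then x = 4 + 17·10 = 174, valid modulo lcm(17, 16) = 272: x ≡ 174 (mod 272).
  Combine with x ≡ 1 (mod 3); new modulus lcm = 816.
    Write x = 174 + 272·t and substitute into x ≡ 1 (mod 3): 272·t ≡ 1 − 174 = -173 (mod 3).
    Reduce coefficients mod 3: 2·t ≡ 1 (mod 3).
    The inverse of 2 mod 3 is 2 (since 2·2 = 4 = 1·3 + 1), so t ≡ 2·1 = 2 ≡ 2 (mod 3).
    Then x = 174 + 272·2 = 718, valid modulo lcm(272, 3) = 816: x ≡ 718 (mod 816).
  Combine with x ≡ 9 (mod 11); new modulus lcm = 8976.
    Write x = 718 + 816·t and substitute into x ≡ 9 (mod 11): 816·t ≡ 9 − 718 = -709 (mod 11).
    Reduce coefficients mod 11: 2·t ≡ 6 (mod 11).
    The inverse of 2 mod 11 is 6 (since 2·6 = 12 = 1·11 + 1), so t ≡ 6·6 = 36 ≡ 3 (mod 11).
    Then x = 718 + 816·3 = 3166, valid modulo lcm(816, 11) = 8976: x ≡ 3166 (mod 8976).
Verify against each original: 3166 mod 17 = 4, 3166 mod 16 = 14, 3166 mod 3 = 1, 3166 mod 11 = 9.

x ≡ 3166 (mod 8976).


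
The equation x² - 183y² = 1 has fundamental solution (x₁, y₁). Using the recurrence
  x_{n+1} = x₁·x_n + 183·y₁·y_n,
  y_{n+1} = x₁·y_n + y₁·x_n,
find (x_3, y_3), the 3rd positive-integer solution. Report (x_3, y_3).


Step 1: Find the fundamental solution (x₁, y₁) of x² - 183y² = 1.
  Expand √183 as a continued fraction. a₀ = ⌊√183⌋ = 13; iterate m_{k+1} = d_k·a_k − m_k, d_{k+1} = (183 − m_{k+1}²)/d_k, a_{k+1} = ⌊(a₀ + m_{k+1})/d_{k+1}⌋ (starting m₀ = 0, d₀ = 1), with convergents p_k = a_k·p_{k-1} + p_{k-2}, q_k = a_k·q_{k-1} + q_{k-2} (p₋₁ = 1, q₋₁ = 0):
  k = 0: a₀ = 13; p₀/q₀ = 13/1; p₀² − 183·q₀² = 169 − 183 = -14.
  k = 1: m = 13, d = 14, a = ⌊(13 + 13)/14⌋ = 1; p/q = (1·13 + 1)/(1·1 + 0) = 14/1; p² − 183·q² = 196 − 183 = 13.
  k = 2: m = 1, d = 13, a = ⌊(13 + 1)/13⌋ = 1; p/q = (1·14 + 13)/(1·1 + 1) = 27/2; p² − 183·q² = 729 − 732 = -3.
  k = 3: m = 12, d = 3, a = ⌊(13 + 12)/3⌋ = 8; p/q = (8·27 + 14)/(8·2 + 1) = 230/17; p² − 183·q² = 52900 − 52887 = 13.
  k = 4: m = 12, d = 13, a = ⌊(13 + 12)/13⌋ = 1; p/q = (1·230 + 27)/(1·17 + 2) = 257/19; p² − 183·q² = 66049 − 66063 = -14.
  k = 5: m = 1, d = 14, a = ⌊(13 + 1)/14⌋ = 1; p/q = (1·257 + 230)/(1·19 + 17) = 487/36; p² − 183·q² = 237169 − 237168 = 1.
  The first convergent with p² − 183·q² = 1 gives the fundamental solution (x₁, y₁) = (487, 36).
Step 2: Apply the recurrence (x_{n+1}, y_{n+1}) = (x₁x_n + 183y₁y_n, x₁y_n + y₁x_n) repeatedly.
  From (x_1, y_1) = (487, 36): x_2 = 487·487 + 183·36·36 = 474337; y_2 = 487·36 + 36·487 = 35064.
  From (x_2, y_2) = (474337, 35064): x_3 = 487·474337 + 183·36·35064 = 462003751; y_3 = 487·35064 + 36·474337 = 34152300.
Step 3: Verify x_3² - 183·y_3² = 213447465938070001 - 213447465938070000 = 1 (should be 1). ✓

(x_1, y_1) = (487, 36); (x_3, y_3) = (462003751, 34152300).


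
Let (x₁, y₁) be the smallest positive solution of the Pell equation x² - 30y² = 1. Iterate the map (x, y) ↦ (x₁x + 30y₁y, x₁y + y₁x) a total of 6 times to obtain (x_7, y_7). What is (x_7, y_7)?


Step 1: Find the fundamental solution (x₁, y₁) of x² - 30y² = 1.
  Expand √30 as a continued fraction. a₀ = ⌊√30⌋ = 5; iterate m_{k+1} = d_k·a_k − m_k, d_{k+1} = (30 − m_{k+1}²)/d_k, a_{k+1} = ⌊(a₀ + m_{k+1})/d_{k+1}⌋ (starting m₀ = 0, d₀ = 1), with convergents p_k = a_k·p_{k-1} + p_{k-2}, q_k = a_k·q_{k-1} + q_{k-2} (p₋₁ = 1, q₋₁ = 0):
  k = 0: a₀ = 5; p₀/q₀ = 5/1; p₀² − 30·q₀² = 25 − 30 = -5.
  k = 1: m = 5, d = 5, a = ⌊(5 + 5)/5⌋ = 2; p/q = (2·5 + 1)/(2·1 + 0) = 11/2; p² − 30·q² = 121 − 120 = 1.
  The first convergent with p² − 30·q² = 1 gives the fundamental solution (x₁, y₁) = (11, 2).
Step 2: Apply the recurrence (x_{n+1}, y_{n+1}) = (x₁x_n + 30y₁y_n, x₁y_n + y₁x_n) repeatedly.
  From (x_1, y_1) = (11, 2): x_2 = 11·11 + 30·2·2 = 241; y_2 = 11·2 + 2·11 = 44.
  From (x_2, y_2) = (241, 44): x_3 = 11·241 + 30·2·44 = 5291; y_3 = 11·44 + 2·241 = 966.
  From (x_3, y_3) = (5291, 966): x_4 = 11·5291 + 30·2·966 = 116161; y_4 = 11·966 + 2·5291 = 21208.
  From (x_4, y_4) = (116161, 21208): x_5 = 11·116161 + 30·2·21208 = 2550251; y_5 = 11·21208 + 2·116161 = 465610.
  From (x_5, y_5) = (2550251, 465610): x_6 = 11·2550251 + 30·2·465610 = 55989361; y_6 = 11·465610 + 2·2550251 = 10222212.
  From (x_6, y_6) = (55989361, 10222212): x_7 = 11·55989361 + 30·2·10222212 = 1229215691; y_7 = 11·10222212 + 2·55989361 = 224423054.
Step 3: Verify x_7² - 30·y_7² = 1510971215000607481 - 1510971215000607480 = 1 (should be 1). ✓

(x_1, y_1) = (11, 2); (x_7, y_7) = (1229215691, 224423054).


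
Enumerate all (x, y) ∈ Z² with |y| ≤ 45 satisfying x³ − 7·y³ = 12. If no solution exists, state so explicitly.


The equation is x³ - 7y³ = 12. For fixed y, x³ = 7·y³ + 12, so a solution requires the RHS to be a perfect cube.
Strategy: iterate y from -45 to 45, compute RHS = 7·y³ + 12, and check whether it is a (positive or negative) perfect cube.
Check small values of y:
  y = 0: RHS = 12 is not a perfect cube.
  y = 1: RHS = 19 is not a perfect cube.
  y = -1: RHS = 5 is not a perfect cube.
  y = 2: RHS = 68 is not a perfect cube.
  y = -2: RHS = -44 is not a perfect cube.
  y = 3: RHS = 201 is not a perfect cube.
  y = -3: RHS = -177 is not a perfect cube.
Continuing the search up to |y| = 45 finds no solutions either.
No (x, y) in the scanned range satisfies the equation.

No integer solutions with |y| ≤ 45.


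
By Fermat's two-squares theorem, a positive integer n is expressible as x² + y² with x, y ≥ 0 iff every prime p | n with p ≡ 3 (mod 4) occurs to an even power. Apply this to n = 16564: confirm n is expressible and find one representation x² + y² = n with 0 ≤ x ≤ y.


Step 1: Factor n = 16564 = 2^2 · 41 · 101.
Step 2: Check the mod-4 condition on each prime factor: 2 = 2 (special); 41 ≡ 1 (mod 4), exponent 1; 101 ≡ 1 (mod 4), exponent 1.
All primes ≡ 3 (mod 4) appear to even exponent (or don't appear), so by the two-squares theorem n IS expressible as a sum of two squares.
Step 3: Build a representation. Group n = k² · m with k = 2 and m = 41 · 101 = 4141 (a product of primes ≡ 1 (mod 4)); a representation of m scales to one of n via (k·x)² + (k·y)² = k²(x² + y²). Each prime p ≡ 1 (mod 4) is itself a sum of two squares; find a² by testing p − a² for a perfect square:
  41: 41 − 1² = 40, 41 − 2² = 37, 41 − 3² = 32, 41 − 4² = 25 = 5² ⇒ 41 = 4² + 5².
  101: 101 − 1² = 100 = 10² ⇒ 101 = 1² + 10².
  Combine using the Brahmagupta–Fibonacci identity (a² + b²)(c² + d²) = (ac − bd)² + (ad + bc)² = (ac + bd)² + (ad − bc)²:
  41 · 101 = 4141: from (4² + 5²)(1² + 10²), take (4·1 − 5·10, 4·10 + 5·1) = (4 − 50, 40 + 5) = (-46, 45); dropping signs (only squares matter) gives (46, 45); check 46² + 45² = 2116 + 2025 = 4141 ✓.
  Scale by k = 2: (2·46, 2·45) = (92, 90).
Step 4: Order so x ≤ y and verify: 90² + 92² = 8100 + 8464 = 16564 = n. ✓

n = 16564 = 90² + 92² (one valid representation with x ≤ y).


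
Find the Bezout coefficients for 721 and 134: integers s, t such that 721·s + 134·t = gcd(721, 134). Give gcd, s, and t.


Euclidean algorithm on (721, 134) — divide until remainder is 0:
  721 = 5 · 134 + 51
  134 = 2 · 51 + 32
  51 = 1 · 32 + 19
  32 = 1 · 19 + 13
  19 = 1 · 13 + 6
  13 = 2 · 6 + 1
  6 = 6 · 1 + 0
gcd(721, 134) = 1.
Track Bezout coefficients alongside the remainders: start with r₀ = 721 = a·1 + b·0 (s = 1, t = 0) and r₁ = 134 = a·0 + b·1 (s = 0, t = 1); each new remainder r_{k+1} = r_{k-1} − q_k·r_k inherits s_{k+1} = s_{k-1} − q_k·s_k, t_{k+1} = t_{k-1} − q_k·t_k, so r_k = a·s_k + b·t_k at every step:
  q = 5: r = 51, s = 1 − 5·0 = 1, t = 0 − 5·1 = -5  (check: 721·1 + 134·(-5) = 51)
  q = 2: r = 32, s = 0 − 2·1 = -2, t = 1 − 2·(-5) = 11  (check: 721·(-2) + 134·11 = 32)
  q = 1: r = 19, s = 1 − 1·(-2) = 3, t = -5 − 1·11 = -16  (check: 721·3 + 134·(-16) = 19)
  q = 1: r = 13, s = -2 − 1·3 = -5, t = 11 − 1·(-16) = 27  (check: 721·(-5) + 134·27 = 13)
  q = 1: r = 6, s = 3 − 1·(-5) = 8, t = -16 − 1·27 = -43  (check: 721·8 + 134·(-43) = 6)
  q = 2: r = 1, s = -5 − 2·8 = -21, t = 27 − 2·(-43) = 113  (check: 721·(-21) + 134·113 = 1)
The row with r = 1 (the gcd) gives the Bezout coefficients s = -21, t = 113.
Result: 721 · (-21) + 134 · (113) = 1.

gcd(721, 134) = 1; s = -21, t = 113 (check: 721·(-21) + 134·113 = 1).


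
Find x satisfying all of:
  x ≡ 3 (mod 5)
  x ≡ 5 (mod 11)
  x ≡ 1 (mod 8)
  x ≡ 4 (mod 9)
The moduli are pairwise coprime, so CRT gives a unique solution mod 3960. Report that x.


Product of moduli M = 5 · 11 · 8 · 9 = 3960.
Merge one congruence at a time:
  Start: x ≡ 3 (mod 5).
  Combine with x ≡ 5 (mod 11); new modulus lcm = 55.
    Write x = 3 + 5·t and substitute into x ≡ 5 (mod 11): 5·t ≡ 5 − 3 = 2 (mod 11).
    The inverse of 5 mod 11 is 9 (since 5·9 = 45 = 4·11 + 1), so t ≡ 9·2 = 18 ≡ 7 (mod 11).
    Then x = 3 + 5·7 = 38, valid modulo lcm(5, 11) = 55: x ≡ 38 (mod 55).
  Combine with x ≡ 1 (mod 8); new modulus lcm = 440.
    Write x = 38 + 55·t and substitute into x ≡ 1 (mod 8): 55·t ≡ 1 − 38 = -37 (mod 8).
    Reduce coefficients mod 8: 7·t ≡ 3 (mod 8).
    The inverse of 7 mod 8 is 7 (since 7·7 = 49 = 6·8 + 1), so t ≡ 7·3 = 21 ≡ 5 (mod 8).
    Then x = 38 + 55·5 = 313, valid modulo lcm(55, 8) = 440: x ≡ 313 (mod 440).
  Combine with x ≡ 4 (mod 9); new modulus lcm = 3960.
    Write x = 313 + 440·t and substitute into x ≡ 4 (mod 9): 440·t ≡ 4 − 313 = -309 (mod 9).
    Reduce coefficients mod 9: 8·t ≡ 6 (mod 9).
    The inverse of 8 mod 9 is 8 (since 8·8 = 64 = 7·9 + 1), so t ≡ 8·6 = 48 ≡ 3 (mod 9).
    Then x = 313 + 440·3 = 1633, valid modulo lcm(440, 9) = 3960: x ≡ 1633 (mod 3960).
Verify against each original: 1633 mod 5 = 3, 1633 mod 11 = 5, 1633 mod 8 = 1, 1633 mod 9 = 4.

x ≡ 1633 (mod 3960).


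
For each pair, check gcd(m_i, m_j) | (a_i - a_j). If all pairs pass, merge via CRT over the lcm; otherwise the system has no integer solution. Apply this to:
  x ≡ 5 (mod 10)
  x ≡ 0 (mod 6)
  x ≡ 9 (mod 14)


Moduli 10, 6, 14 are not pairwise coprime, so CRT works modulo lcm(m_i) when all pairwise compatibility conditions hold.
Pairwise compatibility: gcd(m_i, m_j) must divide a_i - a_j for every pair.
Merge one congruence at a time:
  Start: x ≡ 5 (mod 10).
  Combine with x ≡ 0 (mod 6): gcd(10, 6) = 2, and 0 - 5 = -5 is NOT divisible by 2.
    ⇒ system is inconsistent (no integer solution).

No solution (the system is inconsistent).


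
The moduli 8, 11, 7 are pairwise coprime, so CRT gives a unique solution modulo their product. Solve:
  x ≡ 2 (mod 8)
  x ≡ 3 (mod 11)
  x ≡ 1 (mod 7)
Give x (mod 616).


Moduli 8, 11, 7 are pairwise coprime; by CRT there is a unique solution modulo M = 8 · 11 · 7 = 616.
Solve pairwise, accumulating the modulus:
  Start with x ≡ 2 (mod 8).
  Combine with x ≡ 3 (mod 11): since gcd(8, 11) = 1, we get a unique residue mod 88.
    Write x = 2 + 8·t and substitute into x ≡ 3 (mod 11): 8·t ≡ 3 − 2 = 1 (mod 11).
    The inverse of 8 mod 11 is 7 (since 8·7 = 56 = 5·11 + 1), so t ≡ 7·1 = 7 ≡ 7 (mod 11).
    Then x = 2 + 8·7 = 58, valid modulo lcm(8, 11) = 88: x ≡ 58 (mod 88).
  Combine with x ≡ 1 (mod 7): since gcd(88, 7) = 1, we get a unique residue mod 616.
    Write x = 58 + 88·t and substitute into x ≡ 1 (mod 7): 88·t ≡ 1 − 58 = -57 (mod 7).
    Reduce coefficients mod 7: 4·t ≡ 6 (mod 7).
    The inverse of 4 mod 7 is 2 (since 4·2 = 8 = 1·7 + 1), so t ≡ 2·6 = 12 ≡ 5 (mod 7).
    Then x = 58 + 88·5 = 498, valid modulo lcm(88, 7) = 616: x ≡ 498 (mod 616).
Verify: 498 mod 8 = 2 ✓, 498 mod 11 = 3 ✓, 498 mod 7 = 1 ✓.

x ≡ 498 (mod 616).


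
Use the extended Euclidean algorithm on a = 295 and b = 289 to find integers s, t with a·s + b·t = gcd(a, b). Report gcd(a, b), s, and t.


Euclidean algorithm on (295, 289) — divide until remainder is 0:
  295 = 1 · 289 + 6
  289 = 48 · 6 + 1
  6 = 6 · 1 + 0
gcd(295, 289) = 1.
Track Bezout coefficients alongside the remainders: start with r₀ = 295 = a·1 + b·0 (s = 1, t = 0) and r₁ = 289 = a·0 + b·1 (s = 0, t = 1); each new remainder r_{k+1} = r_{k-1} − q_k·r_k inherits s_{k+1} = s_{k-1} − q_k·s_k, t_{k+1} = t_{k-1} − q_k·t_k, so r_k = a·s_k + b·t_k at every step:
  q = 1: r = 6, s = 1 − 1·0 = 1, t = 0 − 1·1 = -1  (check: 295·1 + 289·(-1) = 6)
  q = 48: r = 1, s = 0 − 48·1 = -48, t = 1 − 48·(-1) = 49  (check: 295·(-48) + 289·49 = 1)
The row with r = 1 (the gcd) gives the Bezout coefficients s = -48, t = 49.
Result: 295 · (-48) + 289 · (49) = 1.

gcd(295, 289) = 1; s = -48, t = 49 (check: 295·(-48) + 289·49 = 1).


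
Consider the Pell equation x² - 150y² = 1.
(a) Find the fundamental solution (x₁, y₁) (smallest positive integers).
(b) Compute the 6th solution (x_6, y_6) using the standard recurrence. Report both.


Step 1: Find the fundamental solution (x₁, y₁) of x² - 150y² = 1.
  Expand √150 as a continued fraction. a₀ = ⌊√150⌋ = 12; iterate m_{k+1} = d_k·a_k − m_k, d_{k+1} = (150 − m_{k+1}²)/d_k, a_{k+1} = ⌊(a₀ + m_{k+1})/d_{k+1}⌋ (starting m₀ = 0, d₀ = 1), with convergents p_k = a_k·p_{k-1} + p_{k-2}, q_k = a_k·q_{k-1} + q_{k-2} (p₋₁ = 1, q₋₁ = 0):
  k = 0: a₀ = 12; p₀/q₀ = 12/1; p₀² − 150·q₀² = 144 − 150 = -6.
  k = 1: m = 12, d = 6, a = ⌊(12 + 12)/6⌋ = 4; p/q = (4·12 + 1)/(4·1 + 0) = 49/4; p² − 150·q² = 2401 − 2400 = 1.
  The first convergent with p² − 150·q² = 1 gives the fundamental solution (x₁, y₁) = (49, 4).
Step 2: Apply the recurrence (x_{n+1}, y_{n+1}) = (x₁x_n + 150y₁y_n, x₁y_n + y₁x_n) repeatedly.
  From (x_1, y_1) = (49, 4): x_2 = 49·49 + 150·4·4 = 4801; y_2 = 49·4 + 4·49 = 392.
  From (x_2, y_2) = (4801, 392): x_3 = 49·4801 + 150·4·392 = 470449; y_3 = 49·392 + 4·4801 = 38412.
  From (x_3, y_3) = (470449, 38412): x_4 = 49·470449 + 150·4·38412 = 46099201; y_4 = 49·38412 + 4·470449 = 3763984.
  From (x_4, y_4) = (46099201, 3763984): x_5 = 49·46099201 + 150·4·3763984 = 4517251249; y_5 = 49·3763984 + 4·46099201 = 368832020.
  From (x_5, y_5) = (4517251249, 368832020): x_6 = 49·4517251249 + 150·4·368832020 = 442644523201; y_6 = 49·368832020 + 4·4517251249 = 36141773976.
Step 3: Verify x_6² - 150·y_6² = 195934173919840627286401 - 195934173919840627286400 = 1 (should be 1). ✓

(x_1, y_1) = (49, 4); (x_6, y_6) = (442644523201, 36141773976).


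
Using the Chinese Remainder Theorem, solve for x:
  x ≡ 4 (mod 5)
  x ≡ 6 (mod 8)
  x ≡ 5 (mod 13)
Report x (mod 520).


Moduli 5, 8, 13 are pairwise coprime; by CRT there is a unique solution modulo M = 5 · 8 · 13 = 520.
Solve pairwise, accumulating the modulus:
  Start with x ≡ 4 (mod 5).
  Combine with x ≡ 6 (mod 8): since gcd(5, 8) = 1, we get a unique residue mod 40.
    Write x = 4 + 5·t and substitute into x ≡ 6 (mod 8): 5·t ≡ 6 − 4 = 2 (mod 8).
    The inverse of 5 mod 8 is 5 (since 5·5 = 25 = 3·8 + 1), so t ≡ 5·2 = 10 ≡ 2 (mod 8).
    Then x = 4 + 5·2 = 14, valid modulo lcm(5, 8) = 40: x ≡ 14 (mod 40).
  Combine with x ≡ 5 (mod 13): since gcd(40, 13) = 1, we get a unique residue mod 520.
    Write x = 14 + 40·t and substitute into x ≡ 5 (mod 13): 40·t ≡ 5 − 14 = -9 (mod 13).
    Reduce coefficients mod 13: 1·t ≡ 4 (mod 13).
    So t ≡ 4 (mod 13).
    Then x = 14 + 40·4 = 174, valid modulo lcm(40, 13) = 520: x ≡ 174 (mod 520).
Verify: 174 mod 5 = 4 ✓, 174 mod 8 = 6 ✓, 174 mod 13 = 5 ✓.

x ≡ 174 (mod 520).


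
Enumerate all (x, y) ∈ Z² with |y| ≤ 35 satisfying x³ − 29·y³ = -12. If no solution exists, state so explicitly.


The equation is x³ - 29y³ = -12. For fixed y, x³ = 29·y³ − 12, so a solution requires the RHS to be a perfect cube.
Strategy: iterate y from -35 to 35, compute RHS = 29·y³ − 12, and check whether it is a (positive or negative) perfect cube.
Check small values of y:
  y = 0: RHS = -12 is not a perfect cube.
  y = 1: RHS = 17 is not a perfect cube.
  y = -1: RHS = -41 is not a perfect cube.
  y = 2: RHS = 220 is not a perfect cube.
  y = -2: RHS = -244 is not a perfect cube.
  y = 3: RHS = 771 is not a perfect cube.
  y = -3: RHS = -795 is not a perfect cube.
Continuing the search up to |y| = 35 finds no solutions either.
No (x, y) in the scanned range satisfies the equation.

No integer solutions with |y| ≤ 35.


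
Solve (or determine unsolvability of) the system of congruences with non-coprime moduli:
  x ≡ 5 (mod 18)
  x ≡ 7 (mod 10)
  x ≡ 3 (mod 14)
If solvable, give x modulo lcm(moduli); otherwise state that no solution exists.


Moduli 18, 10, 14 are not pairwise coprime, so CRT works modulo lcm(m_i) when all pairwise compatibility conditions hold.
Pairwise compatibility: gcd(m_i, m_j) must divide a_i - a_j for every pair.
Merge one congruence at a time:
  Start: x ≡ 5 (mod 18).
  Combine with x ≡ 7 (mod 10): gcd(18, 10) = 2; 7 - 5 = 2, which IS divisible by 2, so compatible.
    Write x = 5 + 18·t and substitute into x ≡ 7 (mod 10): 18·t ≡ 7 − 5 = 2 (mod 10).
    Divide the congruence (and modulus) by g = 2: 9·t ≡ 1 (mod 5).
    Reduce coefficients mod 5: 4·t ≡ 1 (mod 5).
    The inverse of 4 mod 5 is 4 (since 4·4 = 16 = 3·5 + 1), so t ≡ 4·1 = 4 ≡ 4 (mod 5).
    Then x = 5 + 18·4 = 77, valid modulo lcm(18, 10) = 90: x ≡ 77 (mod 90).
  Combine with x ≡ 3 (mod 14): gcd(90, 14) = 2; 3 - 77 = -74, which IS divisible by 2, so compatible.
    Write x = 77 + 90·t and substitute into x ≡ 3 (mod 14): 90·t ≡ 3 − 77 = -74 (mod 14).
    Divide the congruence (and modulus) by g = 2: 45·t ≡ -37 (mod 7).
    Reduce coefficients mod 7: 3·t ≡ 5 (mod 7).
    The inverse of 3 mod 7 is 5 (since 3·5 = 15 = 2·7 + 1), so t ≡ 5·5 = 25 ≡ 4 (mod 7).
    Then x = 77 + 90·4 = 437, valid modulo lcm(90, 14) = 630: x ≡ 437 (mod 630).
Verify: 437 mod 18 = 5, 437 mod 10 = 7, 437 mod 14 = 3.

x ≡ 437 (mod 630).


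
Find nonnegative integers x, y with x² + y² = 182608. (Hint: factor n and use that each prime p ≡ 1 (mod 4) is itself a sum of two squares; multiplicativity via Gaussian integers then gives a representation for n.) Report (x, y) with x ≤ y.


Step 1: Factor n = 182608 = 2^4 · 101 · 113.
Step 2: Check the mod-4 condition on each prime factor: 2 = 2 (special); 101 ≡ 1 (mod 4), exponent 1; 113 ≡ 1 (mod 4), exponent 1.
All primes ≡ 3 (mod 4) appear to even exponent (or don't appear), so by the two-squares theorem n IS expressible as a sum of two squares.
Step 3: Build a representation. Group n = k² · m with k = 4 and m = 101 · 113 = 11413 (a product of primes ≡ 1 (mod 4)); a representation of m scales to one of n via (k·x)² + (k·y)² = k²(x² + y²). Each prime p ≡ 1 (mod 4) is itself a sum of two squares; find a² by testing p − a² for a perfect square:
  101: 101 − 1² = 100 = 10² ⇒ 101 = 1² + 10².
  113: 113 − 1² = 112, 113 − 2² = 109, 113 − 3² = 104, 113 − 4² = 97, 113 − 5² = 88, 113 − 6² = 77, 113 − 7² = 64 = 8² ⇒ 113 = 7² + 8².
  Combine using the Brahmagupta–Fibonacci identity (a² + b²)(c² + d²) = (ac − bd)² + (ad + bc)² = (ac + bd)² + (ad − bc)²:
  101 · 113 = 11413: from (1² + 10²)(7² + 8²), take (1·7 − 10·8, 1·8 + 10·7) = (7 − 80, 8 + 70) = (-73, 78); dropping signs (only squares matter) gives (73, 78); check 73² + 78² = 5329 + 6084 = 11413 ✓.
  Scale by k = 4: (4·73, 4·78) = (292, 312).
Step 4: Order so x ≤ y and verify: 292² + 312² = 85264 + 97344 = 182608 = n. ✓

n = 182608 = 292² + 312² (one valid representation with x ≤ y).
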